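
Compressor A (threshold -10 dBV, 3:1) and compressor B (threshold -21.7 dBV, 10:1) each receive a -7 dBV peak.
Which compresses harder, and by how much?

B, by 11.23 dB

A: overshoot 3 dB → output overshoot 1 dB → GR 2 dB.
B: overshoot 14.7 dB → output overshoot 1.47 dB → GR 13.23 dB.
B applies 11.23 dB more gain reduction.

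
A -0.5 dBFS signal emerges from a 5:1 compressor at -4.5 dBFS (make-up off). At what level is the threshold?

Let T be the threshold. Output overshoot = (input overshoot)/R, so -4.5 − T = (-0.5 − T)/5.
5·(-4.5 − T) = -0.5 − T → 4·T = -22.5 − (-0.5) = -22.
T = -22/4 = -5.5 dBFS.

-5.5 dBFS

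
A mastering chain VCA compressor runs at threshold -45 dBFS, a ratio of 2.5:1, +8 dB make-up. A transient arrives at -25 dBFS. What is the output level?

-29 dBFS

The input is 20 dB above the -45 dBFS threshold.
At 2.5:1 the overshoot is divided by 2.5, leaving 8 dB above threshold.
That puts the output at -37 dBFS; make-up adds 8 dB, giving -29 dBFS.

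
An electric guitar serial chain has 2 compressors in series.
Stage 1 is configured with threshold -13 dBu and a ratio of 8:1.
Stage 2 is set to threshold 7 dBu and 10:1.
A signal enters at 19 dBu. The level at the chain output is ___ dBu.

Stage 1: 32 dB above -13 dBu, reduced 8:1 to 4 dB above → -9 dBu.
Stage 2: -9 dBu ≤ 7 dBu, so stage 2 doesn't engage; output -9 dBu.

-9 dBu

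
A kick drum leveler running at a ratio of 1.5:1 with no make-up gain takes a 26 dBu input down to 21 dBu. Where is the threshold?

11 dBu

Gain reduction = 26 − 21 = 5 dB; output overshoot = GR / (R − 1) = 5 / 0.5 = 10 dB.
Threshold = output − output overshoot = 21 − 10 = 11 dBu.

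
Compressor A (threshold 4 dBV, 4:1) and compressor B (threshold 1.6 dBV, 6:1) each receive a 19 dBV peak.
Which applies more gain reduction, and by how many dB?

B, by 3.25 dB

A: overshoot 15 dB → output overshoot 3.75 dB → GR 11.25 dB.
B: overshoot 17.4 dB → output overshoot 2.9 dB → GR 14.5 dB.
B reduces 3.25 dB more.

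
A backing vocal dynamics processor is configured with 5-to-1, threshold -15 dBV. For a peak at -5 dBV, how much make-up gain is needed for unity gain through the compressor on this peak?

8 dB

The peak compresses to -15 + 10/5 = -13 dBV.
To reach -5 dBV requires -5 − (-13) = 8 dB of make-up.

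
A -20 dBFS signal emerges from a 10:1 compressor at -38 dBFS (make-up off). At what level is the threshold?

-40 dBFS

Let T be the threshold. Output overshoot = (input overshoot)/R, so -38 − T = (-20 − T)/10.
10·(-38 − T) = -20 − T → 9·T = -380 − (-20) = -360.
T = -360/9 = -40 dBFS.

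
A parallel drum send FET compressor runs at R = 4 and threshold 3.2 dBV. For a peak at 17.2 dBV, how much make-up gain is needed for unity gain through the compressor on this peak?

Without make-up, output = threshold + overshoot/4 = 3.2 + 3.5 = 6.7 dBV.
Gap to target: 10.5 dB.

10.5 dB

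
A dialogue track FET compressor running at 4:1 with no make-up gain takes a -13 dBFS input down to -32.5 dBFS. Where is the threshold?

Gain reduction = -13 − (-32.5) = 19.5 dB; output overshoot = GR / (R − 1) = 19.5 / 3 = 6.5 dB.
Threshold = output − output overshoot = -32.5 − 6.5 = -39 dBFS.

-39 dBFS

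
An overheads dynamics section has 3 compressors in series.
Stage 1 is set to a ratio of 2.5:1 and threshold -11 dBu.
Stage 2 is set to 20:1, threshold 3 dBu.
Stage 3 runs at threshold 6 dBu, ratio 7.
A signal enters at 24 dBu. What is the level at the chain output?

3 dBu

Stage 1: 24 dBu is 35 dB over -11 dBu; at 2.5:1 that becomes 14 dB over, giving 3 dBu.
Stage 2: 3 dBu ≤ 3 dBu, so stage 2 doesn't engage; output 3 dBu.
Stage 3: below threshold (3 ≤ 6); passes unchanged; output 3 dBu.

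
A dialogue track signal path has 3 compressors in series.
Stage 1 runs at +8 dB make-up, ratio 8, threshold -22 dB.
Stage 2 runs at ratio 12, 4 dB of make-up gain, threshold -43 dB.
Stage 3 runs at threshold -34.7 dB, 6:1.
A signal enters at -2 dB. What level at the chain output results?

Stage 1: 20 dB above -22 dB, reduced 8:1 to 2.5 dB above → -19.5 dB; +8 dB make-up → -11.5 dB.
Stage 2: 31.5 dB above -43 dB, reduced 12:1 to 2.625 dB above → -40.375 dB; +4 dB make-up → -36.375 dB.
Stage 3: -36.375 dB ≤ -34.7 dB, so stage 3 doesn't engage; output -36.375 dB.

-36.375 dB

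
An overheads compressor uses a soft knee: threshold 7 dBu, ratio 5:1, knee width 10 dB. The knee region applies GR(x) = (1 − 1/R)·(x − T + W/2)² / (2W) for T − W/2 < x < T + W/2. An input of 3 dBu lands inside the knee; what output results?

x − T + W/2 = 3 − 7 + 5 = 1.
GR = (1 − 1/5) × 1² / 20 = 0.8 × 1 / 20 = 0.04 dB.
Output = 3 − 0.04 = 2.96 dBu.

2.96 dBu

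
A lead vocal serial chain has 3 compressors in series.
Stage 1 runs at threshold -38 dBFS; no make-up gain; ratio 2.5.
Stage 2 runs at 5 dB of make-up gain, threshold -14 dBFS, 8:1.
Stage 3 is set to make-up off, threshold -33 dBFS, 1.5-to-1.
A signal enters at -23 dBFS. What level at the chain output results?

Stage 1: 15 dB above -38 dBFS, reduced 2.5:1 to 6 dB above → -32 dBFS.
Stage 2: below threshold (-32 ≤ -14); passes unchanged; make-up brings it to -27 dBFS.
Stage 3: -27 dBFS is 6 dB over -33 dBFS; at 1.5:1 that becomes 4 dB over, giving -29 dBFS.

-29 dBFS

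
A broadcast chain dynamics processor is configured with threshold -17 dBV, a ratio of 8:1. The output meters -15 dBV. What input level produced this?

-1 dBV

Post-compression overshoot = -15 − (-17) = 2 dB.
Input overshoot = R × output overshoot = 16 dB → input = -17 + 16 = -1 dBV.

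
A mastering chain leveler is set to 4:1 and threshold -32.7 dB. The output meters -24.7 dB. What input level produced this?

-0.7 dB

The compressed level sits -24.7 − (-32.7) = 8 dB over threshold.
Input overshoot = R × output overshoot = 32 dB → input = -32.7 + 32 = -0.7 dB.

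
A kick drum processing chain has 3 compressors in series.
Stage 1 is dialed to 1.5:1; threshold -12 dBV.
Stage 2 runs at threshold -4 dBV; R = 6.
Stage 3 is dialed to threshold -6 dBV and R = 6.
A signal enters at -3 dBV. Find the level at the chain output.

-6 dBV

Stage 1: 9 dB above -12 dBV, reduced 1.5:1 to 6 dB above → -6 dBV.
Stage 2: -6 dBV is at or below the -4 dBV threshold — no compression; output -6 dBV.
Stage 3: -6 dBV is at or below the -6 dBV threshold — no compression; output -6 dBV.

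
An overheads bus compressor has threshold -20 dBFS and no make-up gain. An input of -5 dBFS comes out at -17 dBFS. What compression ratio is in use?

5:1

Input overshoot = -5 − (-20) = 15 dB; output overshoot = -17 − (-20) = 3 dB.
Ratio = 15 / 3 = 5.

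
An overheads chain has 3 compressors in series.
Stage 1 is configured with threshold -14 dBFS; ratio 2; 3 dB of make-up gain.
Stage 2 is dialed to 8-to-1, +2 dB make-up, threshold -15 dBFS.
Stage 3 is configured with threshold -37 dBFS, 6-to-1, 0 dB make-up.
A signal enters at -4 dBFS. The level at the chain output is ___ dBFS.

Stage 1: overshoot 10 dB → 10/2 = 5 dB → -9 dBFS; +3 dB make-up → -6 dBFS.
Stage 2: 9 dB above -15 dBFS, reduced 8:1 to 1.125 dB above → -13.875 dBFS; +2 dB make-up → -11.875 dBFS.
Stage 3: overshoot 25.125 dB → 25.125/6 = 4.1875 dB → -32.8125 dBFS.

-32.8125 dBFS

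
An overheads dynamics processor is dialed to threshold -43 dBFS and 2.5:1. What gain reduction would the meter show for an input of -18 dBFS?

15 dB

Overshoot = -18 − (-43) = 25 dB.
At 2.5:1, output sits 25/2.5 = 10 dB above threshold.
So the signal is attenuated by 25 − 10 = 15 dB.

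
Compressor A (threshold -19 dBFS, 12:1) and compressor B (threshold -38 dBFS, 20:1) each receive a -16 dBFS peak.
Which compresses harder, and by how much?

B, by 18.15 dB

A: GR = 3 − 3/12 = 2.75 dB.
B: GR = 22 − 22/20 = 20.9 dB.
Difference: 18.15 dB in favour of B.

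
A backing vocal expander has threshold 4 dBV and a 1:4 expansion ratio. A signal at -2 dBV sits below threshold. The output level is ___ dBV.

Undershoot = 4 − (-2) = 6 dB.
At 1:4, that expands to 24 dB under threshold.
Output = 4 − 24 = -20 dBV.

-20 dBV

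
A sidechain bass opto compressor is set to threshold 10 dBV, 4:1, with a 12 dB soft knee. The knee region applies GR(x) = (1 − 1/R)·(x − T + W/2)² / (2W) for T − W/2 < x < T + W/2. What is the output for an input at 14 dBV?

10.875 dBV

x − T + W/2 = 14 − 10 + 6 = 10.
GR = (1 − 1/4) × 10² / 24 = 0.75 × 100 / 24 = 3.125 dB.
Output = 14 − 3.125 = 10.875 dBV.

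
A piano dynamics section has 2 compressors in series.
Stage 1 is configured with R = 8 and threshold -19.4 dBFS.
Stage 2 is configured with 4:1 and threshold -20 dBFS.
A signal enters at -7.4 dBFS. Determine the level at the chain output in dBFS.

-19.475 dBFS

Stage 1: overshoot 12 dB → 12/8 = 1.5 dB → -17.9 dBFS.
Stage 2: -17.9 dBFS is 2.1 dB over -20 dBFS; at 4:1 that becomes 0.525 dB over, giving -19.475 dBFS.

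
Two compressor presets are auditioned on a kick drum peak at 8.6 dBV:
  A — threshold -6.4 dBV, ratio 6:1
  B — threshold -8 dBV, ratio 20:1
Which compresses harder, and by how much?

A: 15 dB over, compressed to 2.5 dB over, so 12.5 dB of GR.
B: 16.6 dB over, compressed to 0.83 dB over, so 15.77 dB of GR.
B reduces 3.27 dB more.

B, by 3.27 dB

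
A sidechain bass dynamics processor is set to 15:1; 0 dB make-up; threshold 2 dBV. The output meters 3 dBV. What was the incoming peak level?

That's 1 dB above the 2 dBV threshold.
Undo the ratio: input overshoot = 1 × 15 = 15 dB, giving input = 17 dBV.

17 dBV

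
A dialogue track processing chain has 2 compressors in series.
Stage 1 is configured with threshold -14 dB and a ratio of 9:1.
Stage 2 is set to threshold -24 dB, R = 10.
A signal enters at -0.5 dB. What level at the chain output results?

Stage 1: overshoot 13.5 dB → 13.5/9 = 1.5 dB → -12.5 dB.
Stage 2: overshoot 11.5 dB → 11.5/10 = 1.15 dB → -22.85 dB.

-22.85 dB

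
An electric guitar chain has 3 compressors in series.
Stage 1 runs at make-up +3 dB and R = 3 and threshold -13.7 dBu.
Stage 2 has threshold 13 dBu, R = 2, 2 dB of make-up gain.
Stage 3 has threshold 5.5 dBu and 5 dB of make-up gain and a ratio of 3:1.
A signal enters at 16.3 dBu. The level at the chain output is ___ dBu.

Stage 1: 16.3 dBu is 30 dB over -13.7 dBu; at 3:1 that becomes 10 dB over, giving -3.7 dBu; +3 dB make-up → -0.7 dBu.
Stage 2: -0.7 dBu is at or below the 13 dBu threshold — no compression; make-up brings it to 1.3 dBu.
Stage 3: below threshold (1.3 ≤ 5.5); passes unchanged; make-up brings it to 6.3 dBu.

6.3 dBu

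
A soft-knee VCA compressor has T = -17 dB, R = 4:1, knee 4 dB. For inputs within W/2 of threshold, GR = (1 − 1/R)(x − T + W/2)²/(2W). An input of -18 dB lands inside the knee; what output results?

-18.09375 dB

x − T + W/2 = -18 − (-17) + 2 = 1.
GR = (1 − 1/4) × 1² / 8 = 0.75 × 1 / 8 = 0.09375 dB.
Output = -18 − 0.09375 = -18.09375 dB.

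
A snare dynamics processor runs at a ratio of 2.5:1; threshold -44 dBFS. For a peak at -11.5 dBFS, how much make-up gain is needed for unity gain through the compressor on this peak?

Without make-up, output = threshold + overshoot/2.5 = -44 + 13 = -31 dBFS.
Gap to target: 19.5 dB.

19.5 dB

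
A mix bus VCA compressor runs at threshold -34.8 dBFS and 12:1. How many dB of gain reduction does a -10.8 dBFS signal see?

-10.8 dBFS exceeds the threshold by 24 dB.
After 12:1 compression the overshoot becomes 24/12 = 2 dB.
GR = overshoot in − overshoot out = 24 − 2 = 22 dB.

22 dB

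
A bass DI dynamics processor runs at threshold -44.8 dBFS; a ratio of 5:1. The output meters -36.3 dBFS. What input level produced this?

-2.3 dBFS

Post-compression overshoot = -36.3 − (-44.8) = 8.5 dB.
Undo the ratio: input overshoot = 8.5 × 5 = 42.5 dB, giving input = -2.3 dBFS.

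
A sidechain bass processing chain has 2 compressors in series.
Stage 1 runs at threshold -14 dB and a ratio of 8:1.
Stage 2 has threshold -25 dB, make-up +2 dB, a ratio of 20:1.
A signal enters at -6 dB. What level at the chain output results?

Stage 1: -6 dB is 8 dB over -14 dB; at 8:1 that becomes 1 dB over, giving -13 dB.
Stage 2: 12 dB above -25 dB, reduced 20:1 to 0.6 dB above → -24.4 dB; +2 dB make-up → -22.4 dB.

-22.4 dB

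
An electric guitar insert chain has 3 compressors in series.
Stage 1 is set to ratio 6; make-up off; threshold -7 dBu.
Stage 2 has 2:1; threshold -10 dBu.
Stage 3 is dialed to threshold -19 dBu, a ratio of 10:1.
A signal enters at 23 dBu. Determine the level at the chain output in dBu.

-17.7 dBu

Stage 1: 30 dB above -7 dBu, reduced 6:1 to 5 dB above → -2 dBu.
Stage 2: 8 dB above -10 dBu, reduced 2:1 to 4 dB above → -6 dBu.
Stage 3: overshoot 13 dB → 13/10 = 1.3 dB → -17.7 dBu.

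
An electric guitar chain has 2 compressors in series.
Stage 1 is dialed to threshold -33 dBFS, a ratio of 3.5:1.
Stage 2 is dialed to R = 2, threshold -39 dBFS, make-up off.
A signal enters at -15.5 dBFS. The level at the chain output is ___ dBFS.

-33.5 dBFS

Stage 1: -15.5 dBFS is 17.5 dB over -33 dBFS; at 3.5:1 that becomes 5 dB over, giving -28 dBFS.
Stage 2: 11 dB above -39 dBFS, reduced 2:1 to 5.5 dB above → -33.5 dBFS.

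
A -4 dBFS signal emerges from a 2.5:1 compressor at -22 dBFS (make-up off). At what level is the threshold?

Let T be the threshold. Output overshoot = (input overshoot)/R, so -22 − T = (-4 − T)/2.5.
2.5·(-22 − T) = -4 − T → 1.5·T = -55 − (-4) = -51.
T = -51/1.5 = -34 dBFS.

-34 dBFS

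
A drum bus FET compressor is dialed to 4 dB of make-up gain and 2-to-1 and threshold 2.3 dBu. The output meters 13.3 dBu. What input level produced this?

16.3 dBu

Remove make-up: 13.3 − 4 = 9.3 dBu.
The compressed level sits 9.3 − 2.3 = 7 dB over threshold.
Before 2:1 compression the overshoot was 7 × 2 = 14 dB, so input = 2.3 + 14 = 16.3 dBu.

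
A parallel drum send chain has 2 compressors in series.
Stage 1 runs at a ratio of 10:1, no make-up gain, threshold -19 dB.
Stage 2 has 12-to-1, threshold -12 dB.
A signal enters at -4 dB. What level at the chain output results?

-17.5 dB

Stage 1: -4 dB is 15 dB over -19 dB; at 10:1 that becomes 1.5 dB over, giving -17.5 dB.
Stage 2: -17.5 dB is at or below the -12 dB threshold — no compression; output -17.5 dB.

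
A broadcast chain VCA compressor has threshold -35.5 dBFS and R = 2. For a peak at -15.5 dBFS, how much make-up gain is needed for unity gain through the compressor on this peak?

10 dB

The peak compresses to -35.5 + 20/2 = -25.5 dBFS.
To reach -15.5 dBFS requires -15.5 − (-25.5) = 10 dB of make-up.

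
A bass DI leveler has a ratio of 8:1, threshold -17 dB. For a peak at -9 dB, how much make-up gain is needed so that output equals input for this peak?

Without make-up, output = threshold + overshoot/8 = -17 + 1 = -16 dB.
Gap to target: 7 dB.

7 dB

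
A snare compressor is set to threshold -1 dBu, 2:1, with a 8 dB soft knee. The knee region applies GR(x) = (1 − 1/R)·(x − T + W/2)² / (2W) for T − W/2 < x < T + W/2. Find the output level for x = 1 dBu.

-0.125 dBu

x − T + W/2 = 1 − (-1) + 4 = 6.
GR = (1 − 1/2) × 6² / 16 = 0.5 × 36 / 16 = 1.125 dB.
Output = 1 − 1.125 = -0.125 dBu.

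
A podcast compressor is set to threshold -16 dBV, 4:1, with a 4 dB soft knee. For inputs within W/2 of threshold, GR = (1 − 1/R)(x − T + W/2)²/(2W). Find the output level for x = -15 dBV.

x − T + W/2 = -15 − (-16) + 2 = 3.
GR = (1 − 1/4) × 3² / 8 = 0.75 × 9 / 8 = 0.84375 dB.
Output = -15 − 0.84375 = -15.84375 dBV.

-15.84375 dBV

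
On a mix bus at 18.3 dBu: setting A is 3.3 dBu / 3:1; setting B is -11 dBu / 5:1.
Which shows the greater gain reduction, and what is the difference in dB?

B, by 13.44 dB

A: GR = 15 − 15/3 = 10 dB.
B: GR = 29.3 − 29.3/5 = 23.44 dB.
Difference: 13.44 dB in favour of B.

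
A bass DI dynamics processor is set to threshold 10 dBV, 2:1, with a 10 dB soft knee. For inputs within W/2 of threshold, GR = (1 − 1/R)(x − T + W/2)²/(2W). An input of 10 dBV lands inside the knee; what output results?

9.375 dBV

x − T + W/2 = 10 − 10 + 5 = 5.
GR = (1 − 1/2) × 5² / 20 = 0.5 × 25 / 20 = 0.625 dB.
Output = 10 − 0.625 = 9.375 dBV.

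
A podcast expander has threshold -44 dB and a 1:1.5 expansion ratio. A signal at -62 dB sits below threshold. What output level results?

-71 dB

Undershoot = (-44) − (-62) = 18 dB.
At 1:1.5, that expands to 27 dB under threshold.
Output = -44 − 27 = -71 dB.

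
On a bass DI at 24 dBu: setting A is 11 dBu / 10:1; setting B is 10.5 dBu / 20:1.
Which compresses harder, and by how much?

A: GR = 13 − 13/10 = 11.7 dB.
B: GR = 13.5 − 13.5/20 = 12.825 dB.
Difference: 1.125 dB in favour of B.

B, by 1.125 dB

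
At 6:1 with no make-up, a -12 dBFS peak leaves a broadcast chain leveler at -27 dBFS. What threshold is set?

-30 dBFS

Let T be the threshold. Output overshoot = (input overshoot)/R, so -27 − T = (-12 − T)/6.
6·(-27 − T) = -12 − T → 5·T = -162 − (-12) = -150.
T = -150/5 = -30 dBFS.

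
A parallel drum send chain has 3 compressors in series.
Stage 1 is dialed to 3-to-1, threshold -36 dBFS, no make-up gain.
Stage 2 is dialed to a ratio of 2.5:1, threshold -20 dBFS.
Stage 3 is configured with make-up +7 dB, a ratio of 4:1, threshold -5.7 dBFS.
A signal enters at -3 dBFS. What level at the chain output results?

Stage 1: -3 dBFS is 33 dB over -36 dBFS; at 3:1 that becomes 11 dB over, giving -25 dBFS.
Stage 2: -25 dBFS ≤ -20 dBFS, so stage 2 doesn't engage; output -25 dBFS.
Stage 3: -25 dBFS ≤ -5.7 dBFS, so stage 3 doesn't engage; make-up brings it to -18 dBFS.

-18 dBFS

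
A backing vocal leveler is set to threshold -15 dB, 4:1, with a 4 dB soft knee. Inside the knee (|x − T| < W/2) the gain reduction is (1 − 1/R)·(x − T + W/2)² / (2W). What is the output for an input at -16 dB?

x − T + W/2 = -16 − (-15) + 2 = 1.
GR = (1 − 1/4) × 1² / 8 = 0.75 × 1 / 8 = 0.09375 dB.
Output = -16 − 0.09375 = -16.09375 dB.

-16.09375 dB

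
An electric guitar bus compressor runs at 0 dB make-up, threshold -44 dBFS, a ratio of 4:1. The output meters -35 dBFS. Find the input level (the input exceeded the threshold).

-8 dBFS

That's 9 dB above the -44 dBFS threshold.
Before 4:1 compression the overshoot was 9 × 4 = 36 dB, so input = -44 + 36 = -8 dBFS.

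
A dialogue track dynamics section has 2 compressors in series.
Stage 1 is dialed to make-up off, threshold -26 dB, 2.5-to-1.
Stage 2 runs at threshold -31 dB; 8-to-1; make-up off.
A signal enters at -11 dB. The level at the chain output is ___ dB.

Stage 1: 15 dB above -26 dB, reduced 2.5:1 to 6 dB above → -20 dB.
Stage 2: 11 dB above -31 dB, reduced 8:1 to 1.375 dB above → -29.625 dB.

-29.625 dB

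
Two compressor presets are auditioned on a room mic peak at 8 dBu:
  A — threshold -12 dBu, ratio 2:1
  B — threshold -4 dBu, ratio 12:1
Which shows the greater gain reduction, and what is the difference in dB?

A: overshoot 20 dB → output overshoot 10 dB → GR 10 dB.
B: overshoot 12 dB → output overshoot 1 dB → GR 11 dB.
B applies 1 dB more gain reduction.

B, by 1 dB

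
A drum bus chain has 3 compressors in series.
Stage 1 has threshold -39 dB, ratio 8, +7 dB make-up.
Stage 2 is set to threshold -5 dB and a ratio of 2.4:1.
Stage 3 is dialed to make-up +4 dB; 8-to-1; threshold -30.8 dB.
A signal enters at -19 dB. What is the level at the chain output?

-26.6375 dB

Stage 1: 20 dB above -39 dB, reduced 8:1 to 2.5 dB above → -36.5 dB; +7 dB make-up → -29.5 dB.
Stage 2: below threshold (-29.5 ≤ -5); passes unchanged; output -29.5 dB.
Stage 3: overshoot 1.3 dB → 1.3/8 = 0.1625 dB → -30.6375 dB; +4 dB make-up → -26.6375 dB.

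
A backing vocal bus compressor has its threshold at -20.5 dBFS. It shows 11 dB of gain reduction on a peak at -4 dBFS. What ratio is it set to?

3:1

Input overshoot = -4 − (-20.5) = 16.5 dB.
Output overshoot = 16.5 − 11 = 5.5 dB.
Ratio = input overshoot / output overshoot = 16.5 / 5.5 = 3.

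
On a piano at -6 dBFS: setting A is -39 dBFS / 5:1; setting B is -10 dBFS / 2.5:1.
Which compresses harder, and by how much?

A: 33 dB over, compressed to 6.6 dB over, so 26.4 dB of GR.
B: 4 dB over, compressed to 1.6 dB over, so 2.4 dB of GR.
A reduces 24 dB more.

A, by 24 dB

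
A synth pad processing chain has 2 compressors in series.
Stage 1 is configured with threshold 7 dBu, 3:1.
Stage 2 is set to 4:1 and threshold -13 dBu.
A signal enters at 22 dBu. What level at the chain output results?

-6.75 dBu

Stage 1: 22 dBu is 15 dB over 7 dBu; at 3:1 that becomes 5 dB over, giving 12 dBu.
Stage 2: 12 dBu is 25 dB over -13 dBu; at 4:1 that becomes 6.25 dB over, giving -6.75 dBu.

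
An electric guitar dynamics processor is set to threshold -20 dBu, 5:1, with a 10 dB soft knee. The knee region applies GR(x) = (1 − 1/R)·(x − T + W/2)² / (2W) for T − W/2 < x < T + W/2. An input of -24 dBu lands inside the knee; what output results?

x − T + W/2 = -24 − (-20) + 5 = 1.
GR = (1 − 1/5) × 1² / 20 = 0.8 × 1 / 20 = 0.04 dB.
Output = -24 − 0.04 = -24.04 dBu.

-24.04 dBu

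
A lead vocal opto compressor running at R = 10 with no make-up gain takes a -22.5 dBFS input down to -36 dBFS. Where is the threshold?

Gain reduction = -22.5 − (-36) = 13.5 dB; output overshoot = GR / (R − 1) = 13.5 / 9 = 1.5 dB.
Threshold = output − output overshoot = -36 − 1.5 = -37.5 dBFS.

-37.5 dBFS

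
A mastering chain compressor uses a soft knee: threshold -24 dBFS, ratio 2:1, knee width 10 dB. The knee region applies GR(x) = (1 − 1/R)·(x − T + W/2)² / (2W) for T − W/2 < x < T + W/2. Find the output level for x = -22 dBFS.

x − T + W/2 = -22 − (-24) + 5 = 7.
GR = (1 − 1/2) × 7² / 20 = 0.5 × 49 / 20 = 1.225 dB.
Output = -22 − 1.225 = -23.225 dBFS.

-23.225 dBFS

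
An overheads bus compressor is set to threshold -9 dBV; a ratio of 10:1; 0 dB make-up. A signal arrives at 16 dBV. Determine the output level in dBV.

16 dBV sits 25 dB over threshold.
10:1 compression reduces that to 25/10 = 2.5 dB over.
That puts the output at -6.5 dBV.

-6.5 dBV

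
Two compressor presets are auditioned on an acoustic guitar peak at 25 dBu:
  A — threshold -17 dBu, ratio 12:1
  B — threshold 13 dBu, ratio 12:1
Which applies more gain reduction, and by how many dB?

A, by 27.5 dB

A: GR = 42 − 42/12 = 38.5 dB.
B: GR = 12 − 12/12 = 11 dB.
A applies 27.5 dB more gain reduction.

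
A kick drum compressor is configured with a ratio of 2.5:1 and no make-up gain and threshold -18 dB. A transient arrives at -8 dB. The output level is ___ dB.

-8 dB sits 10 dB over threshold.
2.5:1 compression reduces that to 10/2.5 = 4 dB over.
That puts the output at -14 dB.

-14 dB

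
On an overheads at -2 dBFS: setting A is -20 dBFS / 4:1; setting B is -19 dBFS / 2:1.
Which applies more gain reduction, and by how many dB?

A: overshoot 18 dB → output overshoot 4.5 dB → GR 13.5 dB.
B: overshoot 17 dB → output overshoot 8.5 dB → GR 8.5 dB.
Difference: 5 dB in favour of A.

A, by 5 dB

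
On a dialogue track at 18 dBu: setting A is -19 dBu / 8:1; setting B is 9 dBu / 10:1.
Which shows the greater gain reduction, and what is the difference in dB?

A, by 24.275 dB

A: 37 dB over, compressed to 4.625 dB over, so 32.375 dB of GR.
B: 9 dB over, compressed to 0.9 dB over, so 8.1 dB of GR.
A reduces 24.275 dB more.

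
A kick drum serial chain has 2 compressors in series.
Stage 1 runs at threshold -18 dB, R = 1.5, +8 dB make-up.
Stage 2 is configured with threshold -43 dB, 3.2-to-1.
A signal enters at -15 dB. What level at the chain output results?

Stage 1: 3 dB above -18 dB, reduced 1.5:1 to 2 dB above → -16 dB; +8 dB make-up → -8 dB.
Stage 2: overshoot 35 dB → 35/3.2 = 10.9375 dB → -32.0625 dB.

-32.0625 dB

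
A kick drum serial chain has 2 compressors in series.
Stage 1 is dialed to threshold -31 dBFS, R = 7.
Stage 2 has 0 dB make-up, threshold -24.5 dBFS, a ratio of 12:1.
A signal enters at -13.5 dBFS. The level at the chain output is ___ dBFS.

Stage 1: -13.5 dBFS is 17.5 dB over -31 dBFS; at 7:1 that becomes 2.5 dB over, giving -28.5 dBFS.
Stage 2: -28.5 dBFS ≤ -24.5 dBFS, so stage 2 doesn't engage; output -28.5 dBFS.

-28.5 dBFS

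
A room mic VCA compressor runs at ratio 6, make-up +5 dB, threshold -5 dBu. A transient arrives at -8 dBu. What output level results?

-8 dBu is 3 dB below the -5 dBu threshold, so no gain reduction is applied.
Make-up gain adds 5 dB: -8 + 5 = -3 dBu.

-3 dBu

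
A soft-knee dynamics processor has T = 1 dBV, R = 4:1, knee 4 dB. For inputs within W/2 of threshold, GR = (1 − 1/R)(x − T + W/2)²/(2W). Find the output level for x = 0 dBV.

x − T + W/2 = 0 − 1 + 2 = 1.
GR = (1 − 1/4) × 1² / 8 = 0.75 × 1 / 8 = 0.09375 dB.
Output = 0 − 0.09375 = -0.09375 dBV.

-0.09375 dBV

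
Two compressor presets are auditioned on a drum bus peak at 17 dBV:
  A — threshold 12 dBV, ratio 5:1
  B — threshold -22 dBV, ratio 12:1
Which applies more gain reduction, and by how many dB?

B, by 31.75 dB

A: 5 dB over, compressed to 1 dB over, so 4 dB of GR.
B: 39 dB over, compressed to 3.25 dB over, so 35.75 dB of GR.
Difference: 31.75 dB in favour of B.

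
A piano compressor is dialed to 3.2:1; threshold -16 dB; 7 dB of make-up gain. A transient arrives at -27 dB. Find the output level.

-20 dB

-27 dB is 11 dB below the -16 dB threshold, so no gain reduction is applied.
Make-up gain adds 7 dB: -27 + 7 = -20 dB.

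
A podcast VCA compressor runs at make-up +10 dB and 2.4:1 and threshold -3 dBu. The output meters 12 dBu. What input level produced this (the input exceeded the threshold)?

Remove make-up: 12 − 10 = 2 dBu.
That's 5 dB above the -3 dBu threshold.
Input overshoot = R × output overshoot = 12 dB → input = -3 + 12 = 9 dBu.

9 dBu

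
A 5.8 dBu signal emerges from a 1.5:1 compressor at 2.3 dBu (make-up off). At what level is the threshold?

Let T be the threshold. Output overshoot = (input overshoot)/R, so 2.3 − T = (5.8 − T)/1.5.
1.5·(2.3 − T) = 5.8 − T → 0.5·T = 3.45 − 5.8 = -2.35.
T = -2.35/0.5 = -4.7 dBu.

-4.7 dBu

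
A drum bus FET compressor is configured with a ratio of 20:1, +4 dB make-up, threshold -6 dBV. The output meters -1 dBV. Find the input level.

14 dBV

Stripping the +4 dB make-up gives -5 dBV at the gain stage.
Post-compression overshoot = -5 − (-6) = 1 dB.
Before 20:1 compression the overshoot was 1 × 20 = 20 dB, so input = -6 + 20 = 14 dBV.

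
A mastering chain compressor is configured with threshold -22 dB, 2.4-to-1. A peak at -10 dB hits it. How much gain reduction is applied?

7 dB

-10 dB exceeds the threshold by 12 dB.
At 2.4:1, output sits 12/2.4 = 5 dB above threshold.
So the signal is attenuated by 12 − 5 = 7 dB.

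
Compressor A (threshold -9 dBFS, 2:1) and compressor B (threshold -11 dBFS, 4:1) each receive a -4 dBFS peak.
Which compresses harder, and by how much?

B, by 2.75 dB

A: overshoot 5 dB → output overshoot 2.5 dB → GR 2.5 dB.
B: overshoot 7 dB → output overshoot 1.75 dB → GR 5.25 dB.
B applies 2.75 dB more gain reduction.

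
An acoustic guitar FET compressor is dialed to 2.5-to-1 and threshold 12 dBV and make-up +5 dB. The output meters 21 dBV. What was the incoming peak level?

22 dBV

Remove make-up: 21 − 5 = 16 dBV.
Post-compression overshoot = 16 − 12 = 4 dB.
Before 2.5:1 compression the overshoot was 4 × 2.5 = 10 dB, so input = 12 + 10 = 22 dBV.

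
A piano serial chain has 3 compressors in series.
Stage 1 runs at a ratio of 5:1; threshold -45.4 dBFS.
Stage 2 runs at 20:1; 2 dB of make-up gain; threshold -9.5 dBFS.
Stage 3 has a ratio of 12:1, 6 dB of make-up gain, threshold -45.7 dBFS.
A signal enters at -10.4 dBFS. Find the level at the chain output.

-38.925 dBFS

Stage 1: overshoot 35 dB → 35/5 = 7 dB → -38.4 dBFS.
Stage 2: -38.4 dBFS is at or below the -9.5 dBFS threshold — no compression; make-up brings it to -36.4 dBFS.
Stage 3: -36.4 dBFS is 9.3 dB over -45.7 dBFS; at 12:1 that becomes 0.775 dB over, giving -44.925 dBFS; +6 dB make-up → -38.925 dBFS.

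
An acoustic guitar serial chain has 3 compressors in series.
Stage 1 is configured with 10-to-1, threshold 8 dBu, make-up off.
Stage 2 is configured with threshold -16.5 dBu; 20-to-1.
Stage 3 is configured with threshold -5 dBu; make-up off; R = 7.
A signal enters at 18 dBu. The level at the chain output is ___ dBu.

Stage 1: 18 dBu is 10 dB over 8 dBu; at 10:1 that becomes 1 dB over, giving 9 dBu.
Stage 2: 9 dBu is 25.5 dB over -16.5 dBu; at 20:1 that becomes 1.275 dB over, giving -15.225 dBu.
Stage 3: -15.225 dBu is at or below the -5 dBu threshold — no compression; output -15.225 dBu.

-15.225 dBu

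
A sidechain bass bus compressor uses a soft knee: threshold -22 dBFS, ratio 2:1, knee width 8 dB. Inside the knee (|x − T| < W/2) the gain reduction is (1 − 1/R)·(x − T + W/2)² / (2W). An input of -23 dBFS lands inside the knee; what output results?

x − T + W/2 = -23 − (-22) + 4 = 3.
GR = (1 − 1/2) × 3² / 16 = 0.5 × 9 / 16 = 0.28125 dB.
Output = -23 − 0.28125 = -23.28125 dBFS.

-23.28125 dBFS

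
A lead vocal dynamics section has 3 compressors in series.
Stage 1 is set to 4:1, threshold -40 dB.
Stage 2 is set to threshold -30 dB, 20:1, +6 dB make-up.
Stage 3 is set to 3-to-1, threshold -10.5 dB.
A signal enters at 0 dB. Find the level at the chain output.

Stage 1: overshoot 40 dB → 40/4 = 10 dB → -30 dB.
Stage 2: below threshold (-30 ≤ -30); passes unchanged; make-up brings it to -24 dB.
Stage 3: -24 dB is at or below the -10.5 dB threshold — no compression; output -24 dB.

-24 dB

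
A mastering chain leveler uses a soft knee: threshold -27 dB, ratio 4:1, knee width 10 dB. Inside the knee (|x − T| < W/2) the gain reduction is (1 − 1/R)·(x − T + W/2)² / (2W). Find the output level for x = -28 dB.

x − T + W/2 = -28 − (-27) + 5 = 4.
GR = (1 − 1/4) × 4² / 20 = 0.75 × 16 / 20 = 0.6 dB.
Output = -28 − 0.6 = -28.6 dB.

-28.6 dB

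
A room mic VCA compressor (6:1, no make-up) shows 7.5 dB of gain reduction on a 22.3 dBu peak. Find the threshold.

Gain reduction = 22.3 − 14.8 = 7.5 dB; output overshoot = GR / (R − 1) = 7.5 / 5 = 1.5 dB.
Threshold = output − output overshoot = 14.8 − 1.5 = 13.3 dBu.

13.3 dBu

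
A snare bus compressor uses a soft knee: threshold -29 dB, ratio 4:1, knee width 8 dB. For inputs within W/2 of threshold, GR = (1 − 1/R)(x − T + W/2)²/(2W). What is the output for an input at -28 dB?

-29.171875 dB

x − T + W/2 = -28 − (-29) + 4 = 5.
GR = (1 − 1/4) × 5² / 16 = 0.75 × 25 / 16 = 1.171875 dB.
Output = -28 − 1.171875 = -29.171875 dB.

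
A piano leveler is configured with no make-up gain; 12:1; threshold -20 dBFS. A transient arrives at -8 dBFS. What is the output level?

Overshoot: -8 − (-20) = 12 dB.
12:1 compression reduces that to 12/12 = 1 dB over.
Output = -20 + 1 = -19 dBFS.

-19 dBFS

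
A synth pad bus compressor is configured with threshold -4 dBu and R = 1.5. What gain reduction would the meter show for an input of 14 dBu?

6 dB

14 dBu exceeds the threshold by 18 dB.
A 1.5:1 ratio leaves 12 dB of that excess.
Gain reduction = 18 − 12 = 6 dB.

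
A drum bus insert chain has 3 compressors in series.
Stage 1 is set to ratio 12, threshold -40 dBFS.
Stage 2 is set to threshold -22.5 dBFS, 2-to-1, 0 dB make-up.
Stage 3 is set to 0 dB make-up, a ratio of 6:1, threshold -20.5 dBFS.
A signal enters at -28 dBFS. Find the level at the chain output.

-39 dBFS

Stage 1: -28 dBFS is 12 dB over -40 dBFS; at 12:1 that becomes 1 dB over, giving -39 dBFS.
Stage 2: -39 dBFS is at or below the -22.5 dBFS threshold — no compression; output -39 dBFS.
Stage 3: -39 dBFS ≤ -20.5 dBFS, so stage 3 doesn't engage; output -39 dBFS.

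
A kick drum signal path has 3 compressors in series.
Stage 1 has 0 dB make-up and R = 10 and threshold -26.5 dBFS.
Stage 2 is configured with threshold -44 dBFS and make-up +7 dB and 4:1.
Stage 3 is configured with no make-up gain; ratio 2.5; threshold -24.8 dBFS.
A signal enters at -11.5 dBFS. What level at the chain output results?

Stage 1: overshoot 15 dB → 15/10 = 1.5 dB → -25 dBFS.
Stage 2: -25 dBFS is 19 dB over -44 dBFS; at 4:1 that becomes 4.75 dB over, giving -39.25 dBFS; +7 dB make-up → -32.25 dBFS.
Stage 3: below threshold (-32.25 ≤ -24.8); passes unchanged; output -32.25 dBFS.

-32.25 dBFS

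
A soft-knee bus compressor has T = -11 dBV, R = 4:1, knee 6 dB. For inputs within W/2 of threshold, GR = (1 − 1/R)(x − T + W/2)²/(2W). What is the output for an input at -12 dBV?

-12.25 dBV

x − T + W/2 = -12 − (-11) + 3 = 2.
GR = (1 − 1/4) × 2² / 12 = 0.75 × 4 / 12 = 0.25 dB.
Output = -12 − 0.25 = -12.25 dBV.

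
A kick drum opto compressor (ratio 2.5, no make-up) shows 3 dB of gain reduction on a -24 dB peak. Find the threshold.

Gain reduction = -24 − (-27) = 3 dB; output overshoot = GR / (R − 1) = 3 / 1.5 = 2 dB.
Threshold = output − output overshoot = -27 − 2 = -29 dB.

-29 dB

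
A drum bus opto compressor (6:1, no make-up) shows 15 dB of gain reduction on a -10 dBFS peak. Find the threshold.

-28 dBFS

Gain reduction = -10 − (-25) = 15 dB; output overshoot = GR / (R − 1) = 15 / 5 = 3 dB.
Threshold = output − output overshoot = -25 − 3 = -28 dBFS.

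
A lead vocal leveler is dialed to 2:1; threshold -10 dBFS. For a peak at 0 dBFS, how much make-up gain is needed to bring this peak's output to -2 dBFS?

3 dB

Overshoot 10 dB → 10/2 = 5 dB after compression, so the compressed level is -10 + 5 = -5 dBFS.
Make-up = target − compressed = -2 − (-5) = 3 dB.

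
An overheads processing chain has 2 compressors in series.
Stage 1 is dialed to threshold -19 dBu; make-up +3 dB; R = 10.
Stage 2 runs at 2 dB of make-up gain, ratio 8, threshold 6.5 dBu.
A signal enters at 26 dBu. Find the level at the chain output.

-9.5 dBu

Stage 1: 26 dBu is 45 dB over -19 dBu; at 10:1 that becomes 4.5 dB over, giving -14.5 dBu; +3 dB make-up → -11.5 dBu.
Stage 2: -11.5 dBu is at or below the 6.5 dBu threshold — no compression; make-up brings it to -9.5 dBu.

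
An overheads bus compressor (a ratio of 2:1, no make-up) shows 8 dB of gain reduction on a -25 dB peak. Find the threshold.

Let T be the threshold. Output overshoot = (input overshoot)/R, so -33 − T = (-25 − T)/2.
2·(-33 − T) = -25 − T → 1·T = -66 − (-25) = -41.
T = -41/1 = -41 dB.

-41 dB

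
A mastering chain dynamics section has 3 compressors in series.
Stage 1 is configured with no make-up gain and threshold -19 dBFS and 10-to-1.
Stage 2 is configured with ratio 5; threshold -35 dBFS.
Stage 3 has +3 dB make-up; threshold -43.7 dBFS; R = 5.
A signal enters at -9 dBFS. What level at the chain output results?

-38.28 dBFS

Stage 1: -9 dBFS is 10 dB over -19 dBFS; at 10:1 that becomes 1 dB over, giving -18 dBFS.
Stage 2: overshoot 17 dB → 17/5 = 3.4 dB → -31.6 dBFS.
Stage 3: 12.1 dB above -43.7 dBFS, reduced 5:1 to 2.42 dB above → -41.28 dBFS; +3 dB make-up → -38.28 dBFS.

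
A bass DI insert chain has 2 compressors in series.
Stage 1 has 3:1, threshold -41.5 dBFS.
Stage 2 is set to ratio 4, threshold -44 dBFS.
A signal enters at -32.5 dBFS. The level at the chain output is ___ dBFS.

-42.625 dBFS

Stage 1: -32.5 dBFS is 9 dB over -41.5 dBFS; at 3:1 that becomes 3 dB over, giving -38.5 dBFS.
Stage 2: 5.5 dB above -44 dBFS, reduced 4:1 to 1.375 dB above → -42.625 dBFS.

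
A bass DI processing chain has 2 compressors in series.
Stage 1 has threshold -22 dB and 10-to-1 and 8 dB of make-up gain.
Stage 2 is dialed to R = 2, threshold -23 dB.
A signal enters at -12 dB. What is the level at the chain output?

-18 dB

Stage 1: overshoot 10 dB → 10/10 = 1 dB → -21 dB; +8 dB make-up → -13 dB.
Stage 2: -13 dB is 10 dB over -23 dB; at 2:1 that becomes 5 dB over, giving -18 dB.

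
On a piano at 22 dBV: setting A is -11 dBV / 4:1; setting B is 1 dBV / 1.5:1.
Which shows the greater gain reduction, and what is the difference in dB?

A: overshoot 33 dB → output overshoot 8.25 dB → GR 24.75 dB.
B: overshoot 21 dB → output overshoot 14 dB → GR 7 dB.
Difference: 17.75 dB in favour of A.

A, by 17.75 dB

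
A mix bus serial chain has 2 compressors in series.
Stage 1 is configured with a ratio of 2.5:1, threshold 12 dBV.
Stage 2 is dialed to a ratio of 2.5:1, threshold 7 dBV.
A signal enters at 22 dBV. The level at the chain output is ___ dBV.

Stage 1: 10 dB above 12 dBV, reduced 2.5:1 to 4 dB above → 16 dBV.
Stage 2: 9 dB above 7 dBV, reduced 2.5:1 to 3.6 dB above → 10.6 dBV.

10.6 dBV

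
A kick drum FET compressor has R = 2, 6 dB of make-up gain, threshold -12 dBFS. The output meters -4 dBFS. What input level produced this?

-8 dBFS

Remove make-up: -4 − 6 = -10 dBFS.
The compressed level sits -10 − (-12) = 2 dB over threshold.
Undo the ratio: input overshoot = 2 × 2 = 4 dB, giving input = -8 dBFS.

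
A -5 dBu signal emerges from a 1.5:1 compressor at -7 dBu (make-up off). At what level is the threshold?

Let T be the threshold. Output overshoot = (input overshoot)/R, so -7 − T = (-5 − T)/1.5.
1.5·(-7 − T) = -5 − T → 0.5·T = -10.5 − (-5) = -5.5.
T = -5.5/0.5 = -11 dBu.

-11 dBu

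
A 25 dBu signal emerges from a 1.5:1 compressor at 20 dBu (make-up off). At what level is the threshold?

Input is 15 dB above T (since output overshoot × R = input overshoot: (20 − T)·1.5 = 25 − T gives T = 10 dBu).
Check: 10 + (25 − 10)/1.5 = 10 + 10 = 20 dBu. ✓

10 dBu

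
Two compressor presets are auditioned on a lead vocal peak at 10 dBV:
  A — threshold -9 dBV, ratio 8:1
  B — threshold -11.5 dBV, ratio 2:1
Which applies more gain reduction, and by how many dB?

A: GR = 19 − 19/8 = 16.625 dB.
B: GR = 21.5 − 21.5/2 = 10.75 dB.
A reduces 5.875 dB more.

A, by 5.875 dB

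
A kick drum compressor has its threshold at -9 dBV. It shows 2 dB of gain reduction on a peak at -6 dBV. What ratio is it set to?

3:1

Input overshoot = -6 − (-9) = 3 dB.
Output overshoot = 3 − 2 = 1 dB.
Ratio = input overshoot / output overshoot = 3 / 1 = 3.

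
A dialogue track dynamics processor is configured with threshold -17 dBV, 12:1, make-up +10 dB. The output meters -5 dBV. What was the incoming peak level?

7 dBV

Stripping the +10 dB make-up gives -15 dBV at the gain stage.
Post-compression overshoot = -15 − (-17) = 2 dB.
Before 12:1 compression the overshoot was 2 × 12 = 24 dB, so input = -17 + 24 = 7 dBV.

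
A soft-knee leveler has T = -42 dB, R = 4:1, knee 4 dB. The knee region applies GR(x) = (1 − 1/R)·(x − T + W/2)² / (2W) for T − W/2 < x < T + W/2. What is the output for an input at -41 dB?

-41.84375 dB

x − T + W/2 = -41 − (-42) + 2 = 3.
GR = (1 − 1/4) × 3² / 8 = 0.75 × 9 / 8 = 0.84375 dB.
Output = -41 − 0.84375 = -41.84375 dB.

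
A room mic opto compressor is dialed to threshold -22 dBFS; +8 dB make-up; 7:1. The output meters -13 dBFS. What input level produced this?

Remove make-up: -13 − 8 = -21 dBFS.
The compressed level sits -21 − (-22) = 1 dB over threshold.
Input overshoot = R × output overshoot = 7 dB → input = -22 + 7 = -15 dBFS.

-15 dBFS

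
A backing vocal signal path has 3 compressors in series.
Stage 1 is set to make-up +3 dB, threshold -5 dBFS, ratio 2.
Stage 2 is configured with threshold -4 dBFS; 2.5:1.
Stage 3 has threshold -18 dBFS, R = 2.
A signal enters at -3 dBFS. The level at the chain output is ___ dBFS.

-10.4 dBFS

Stage 1: -3 dBFS is 2 dB over -5 dBFS; at 2:1 that becomes 1 dB over, giving -4 dBFS; +3 dB make-up → -1 dBFS.
Stage 2: -1 dBFS is 3 dB over -4 dBFS; at 2.5:1 that becomes 1.2 dB over, giving -2.8 dBFS.
Stage 3: 15.2 dB above -18 dBFS, reduced 2:1 to 7.6 dB above → -10.4 dBFS.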